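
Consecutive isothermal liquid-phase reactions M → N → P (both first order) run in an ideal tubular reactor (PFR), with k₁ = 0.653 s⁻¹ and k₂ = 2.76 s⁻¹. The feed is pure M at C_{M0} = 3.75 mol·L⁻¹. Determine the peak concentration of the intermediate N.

0.568 mol·L⁻¹

Evaluating C_N at τ_opt = ln(k₂/k₁)/(k₂−k₁) gives C_{N,max}/C_{M0} = (k₁/k₂)^[k₂/(k₂−k₁)].
= (0.653/2.76)^(2.76/(2.76−0.653)) = (0.2366)^(1.310) = 0.1514.
C_{N,max} = 0.1514×3.75 = 0.568 mol·L⁻¹.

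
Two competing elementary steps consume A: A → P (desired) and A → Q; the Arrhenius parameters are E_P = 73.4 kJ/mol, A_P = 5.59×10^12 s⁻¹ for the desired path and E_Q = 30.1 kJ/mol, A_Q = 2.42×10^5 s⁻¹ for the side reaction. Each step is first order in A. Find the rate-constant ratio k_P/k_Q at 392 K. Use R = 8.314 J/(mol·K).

39.2

k_P/k_Q = (A_P/A_Q)·exp[−(E_P−E_Q)/(RT)] = (A_P/A_Q)·exp[(E_Q−E_P)/(RT)].
(E_Q−E_P)/(RT) = (30.1−73.4)×10³/(8.314×392) = -43300/3259 = -13.29.
k_P/k_Q = (5.59×10^12/2.42×10^5)·exp(-13.29) = 2.310×10^7 × 1.698×10^-6 = 39.2.
Since E_P > E_Q, raising the temperature improves selectivity toward P.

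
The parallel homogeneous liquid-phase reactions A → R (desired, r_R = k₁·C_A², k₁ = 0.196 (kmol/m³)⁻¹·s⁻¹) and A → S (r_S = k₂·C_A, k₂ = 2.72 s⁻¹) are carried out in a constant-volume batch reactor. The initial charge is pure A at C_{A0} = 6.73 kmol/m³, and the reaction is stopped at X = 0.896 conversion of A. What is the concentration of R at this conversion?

1.23 kmol/m³

C_A = C_{A0}(1−X) = 0.6999 kmol/m³.
Along a PFR/batch, dC_S/dC_A = −r_S/(r_R+r_S) = −k₂/(k₂+k₁·C_A).
Integrating from C_{A0} to C_A: C_S = (2.72/0.196)·ln[(2.72+0.196·6.73)/(2.72+0.196·0.700)] = 13.88·ln(4.039/2.857) = 4.804 kmol/m³.
Then C_R = (C_{A0}−C_A) − C_S = 6.030 − 4.804 = 1.226 kmol/m³.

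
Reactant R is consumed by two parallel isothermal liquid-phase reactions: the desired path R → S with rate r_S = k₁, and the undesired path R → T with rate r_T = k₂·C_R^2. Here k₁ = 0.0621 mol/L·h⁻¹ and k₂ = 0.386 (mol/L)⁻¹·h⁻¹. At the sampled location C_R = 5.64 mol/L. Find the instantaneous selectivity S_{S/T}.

0.00506

S_{S/T} = r_S/r_T = (k₁)/(k₂·C_R^2) = (k₁/k₂)·C_R^-2.
= (0.0621) / (0.386×5.640^2) = 0.06210/12.28 = 0.00506.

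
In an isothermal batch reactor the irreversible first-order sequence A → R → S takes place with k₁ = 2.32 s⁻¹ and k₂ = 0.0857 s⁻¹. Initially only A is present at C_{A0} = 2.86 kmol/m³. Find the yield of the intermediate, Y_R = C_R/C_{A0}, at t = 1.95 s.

For first-order series with pure A initially, C_R(t) = k₁C_{A0}/(k₂−k₁)·(e^(−k₁t) − e^(−k₂t)).
e^(−k₁t) = e^(−2.32×1.95) = e^(−4.524) = 0.01085; e^(−k₂t) = e^(−0.1671) = 0.8461.
C_R = 2.32×2.86/(0.0857−2.32) × (0.01085−0.8461) = (-2.970)×(-0.8353) = 2.480 kmol/m³.
Y_R = C_R/C_{A0} = 2.480/2.86 = 0.867.

0.867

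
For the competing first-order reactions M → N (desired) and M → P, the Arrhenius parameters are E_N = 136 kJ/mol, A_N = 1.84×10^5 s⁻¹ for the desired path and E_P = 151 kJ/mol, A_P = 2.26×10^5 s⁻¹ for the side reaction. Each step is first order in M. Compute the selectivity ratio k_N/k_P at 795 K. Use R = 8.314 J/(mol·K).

Since both paths have the same order in M, the concentration cancels and S_{N/P} = k_N/k_P = (A_N/A_P)·exp[(E_P−E_N)/(RT)].
(E_P−E_N)/(RT) = (151−136)×10³/(8.314×795) = 15000/6610 = 2.269.
k_N/k_P = (1.84×10^5/2.26×10^5)·exp(2.269) = 0.8142 × 9.674 = 7.88.
Since E_N < E_P, lowering the temperature improves selectivity toward N.

7.88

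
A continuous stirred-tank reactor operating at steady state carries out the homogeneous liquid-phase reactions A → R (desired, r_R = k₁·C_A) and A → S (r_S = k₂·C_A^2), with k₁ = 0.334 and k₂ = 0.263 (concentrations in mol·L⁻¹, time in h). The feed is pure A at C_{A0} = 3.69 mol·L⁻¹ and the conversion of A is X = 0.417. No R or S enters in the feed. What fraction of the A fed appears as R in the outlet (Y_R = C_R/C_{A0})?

Exit C_A = C_{A0}(1−X) = 3.69×0.583 = 2.151 mol·L⁻¹.
In a CSTR the entire volume is at exit conditions, so r_R = 0.334×2.151 = 0.7185 and r_S = 0.263×2.151^2 = 1.217.
Fraction of consumed A going to R: r_R/(r_R+r_S) = 0.3712.
C_R = 0.3712·C_{A0}·X = 0.3712×3.69×0.417 = 0.571 mol·L⁻¹; Y_R = C_R/C_{A0} = 0.155.

0.155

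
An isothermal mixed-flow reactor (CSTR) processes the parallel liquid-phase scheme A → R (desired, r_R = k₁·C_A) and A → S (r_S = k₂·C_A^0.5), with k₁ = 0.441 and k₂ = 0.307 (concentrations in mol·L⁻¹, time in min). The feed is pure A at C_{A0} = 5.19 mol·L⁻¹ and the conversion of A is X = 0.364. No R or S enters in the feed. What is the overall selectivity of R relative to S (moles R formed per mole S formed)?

2.61

Exit C_A = C_{A0}(1−X) = 5.19×0.636 = 3.301 mol·L⁻¹.
In a CSTR the entire volume is at exit conditions, so r_R = 0.441×3.301 = 1.456 and r_S = 0.307×3.301^0.5 = 0.5578.
Overall selectivity = C_R/C_S = r_Rτ/(r_Sτ) = r_R/r_S = 2.61.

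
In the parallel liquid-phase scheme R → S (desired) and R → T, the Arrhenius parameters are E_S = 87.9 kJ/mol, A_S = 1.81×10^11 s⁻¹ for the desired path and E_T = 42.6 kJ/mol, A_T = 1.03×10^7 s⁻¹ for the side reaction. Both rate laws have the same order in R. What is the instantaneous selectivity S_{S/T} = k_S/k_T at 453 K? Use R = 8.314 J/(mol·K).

Since both paths have the same order in R, the concentration cancels and S_{S/T} = k_S/k_T = (A_S/A_T)·exp[(E_T−E_S)/(RT)].
(E_T−E_S)/(RT) = (42.6−87.9)×10³/(8.314×453) = -45300/3766 = -12.03.
k_S/k_T = (1.81×10^11/1.03×10^7)·exp(-12.03) = 17573 × 5.975×10^-6 = 0.105.

0.105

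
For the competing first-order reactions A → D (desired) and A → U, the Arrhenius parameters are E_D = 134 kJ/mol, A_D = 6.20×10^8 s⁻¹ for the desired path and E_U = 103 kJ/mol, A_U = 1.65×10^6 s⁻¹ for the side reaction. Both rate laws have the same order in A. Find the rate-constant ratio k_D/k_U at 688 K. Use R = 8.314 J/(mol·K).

Since both paths have the same order in A, the concentration cancels and S_{D/U} = k_D/k_U = (A_D/A_U)·exp[(E_U−E_D)/(RT)].
(E_U−E_D)/(RT) = (103−134)×10³/(8.314×688) = -31000/5720 = -5.420.
k_D/k_U = (6.20×10^8/1.65×10^6)·exp(-5.420) = 375.8 × 0.004429 = 1.66.

1.66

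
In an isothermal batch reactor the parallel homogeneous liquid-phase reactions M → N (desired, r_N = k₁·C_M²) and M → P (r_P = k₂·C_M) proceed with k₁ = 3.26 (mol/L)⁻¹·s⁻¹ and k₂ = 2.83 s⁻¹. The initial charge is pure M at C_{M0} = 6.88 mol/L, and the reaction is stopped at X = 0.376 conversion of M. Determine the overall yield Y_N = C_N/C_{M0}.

C_M = C_{M0}(1−X) = 4.293 mol/L.
Along a PFR/batch, dC_P/dC_M = −r_P/(r_N+r_P) = −k₂/(k₂+k₁·C_M).
Integrating from C_{M0} to C_M: C_P = (2.83/3.26)·ln[(2.83+3.26·6.88)/(2.83+3.26·4.29)] = 0.8681·ln(25.26/16.83) = 0.3527 mol/L.
Then C_N = (C_{M0}−C_M) − C_P = 2.587 − 0.3527 = 2.234 mol/L.
Y_N = C_N/C_{M0} = 2.234/6.88 = 0.325.

0.325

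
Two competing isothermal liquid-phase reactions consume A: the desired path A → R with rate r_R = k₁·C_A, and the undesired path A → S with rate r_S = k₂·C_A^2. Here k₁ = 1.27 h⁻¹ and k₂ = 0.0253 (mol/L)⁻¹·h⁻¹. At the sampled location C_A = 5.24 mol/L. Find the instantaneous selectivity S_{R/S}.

9.58

S_{R/S} = r_R/r_S = (k₁·C_A)/(k₂·C_A^2) = (k₁/k₂)·C_A⁻¹.
= (1.27×5.240) / (0.0253×5.240^2) = 6.655/0.6947 = 9.58.
The undesired path is higher order in A, so low C_A (CSTR or dilute feed) favours R.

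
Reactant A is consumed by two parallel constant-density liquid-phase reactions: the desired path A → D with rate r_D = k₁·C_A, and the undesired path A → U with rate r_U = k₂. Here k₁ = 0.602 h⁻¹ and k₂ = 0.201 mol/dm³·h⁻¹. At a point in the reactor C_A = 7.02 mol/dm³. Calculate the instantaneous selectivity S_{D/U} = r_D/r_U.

21.0

S_{D/U} = r_D/r_U = (k₁·C_A)/(k₂) = (k₁/k₂)·C_A.
= (0.602×7.020) / (0.201) = 4.226/0.2010 = 21.0.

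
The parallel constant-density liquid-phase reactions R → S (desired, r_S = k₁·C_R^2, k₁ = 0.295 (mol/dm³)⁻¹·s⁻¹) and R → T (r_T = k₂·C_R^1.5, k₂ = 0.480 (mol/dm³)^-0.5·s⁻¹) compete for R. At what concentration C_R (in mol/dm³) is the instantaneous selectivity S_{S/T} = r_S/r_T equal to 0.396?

0.415 mol/dm³

S_{S/T} = (k₁/k₂)·C_R^0.5 ⇒ C_R = (S·k₂/k₁)^(2).
= (0.396×0.480/0.295)^(2) = (0.6443)^(2) = 0.415 mol/dm³.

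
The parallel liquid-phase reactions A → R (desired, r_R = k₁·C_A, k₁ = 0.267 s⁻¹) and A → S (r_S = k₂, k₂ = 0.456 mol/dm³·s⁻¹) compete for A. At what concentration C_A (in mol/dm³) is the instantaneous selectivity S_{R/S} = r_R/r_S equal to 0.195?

0.333 mol/dm³

S_{R/S} = (k₁/k₂)·C_A ⇒ C_A = S·k₂/k₁.
= 0.195×0.456/0.267 = 0.333 mol/dm³.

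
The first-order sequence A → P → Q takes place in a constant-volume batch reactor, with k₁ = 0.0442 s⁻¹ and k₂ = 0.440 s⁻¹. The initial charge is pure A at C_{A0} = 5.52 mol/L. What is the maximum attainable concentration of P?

For a first-order series the maximum intermediate yield is C_{P,max}/C_{A0} = (k₁/k₂)^[k₂/(k₂−k₁)].
= (0.0442/0.440)^(0.440/(0.440−0.0442)) = (0.1005)^(1.112) = 0.07772.
C_{P,max} = 0.07772×5.52 = 0.429 mol/L.

0.429 mol/L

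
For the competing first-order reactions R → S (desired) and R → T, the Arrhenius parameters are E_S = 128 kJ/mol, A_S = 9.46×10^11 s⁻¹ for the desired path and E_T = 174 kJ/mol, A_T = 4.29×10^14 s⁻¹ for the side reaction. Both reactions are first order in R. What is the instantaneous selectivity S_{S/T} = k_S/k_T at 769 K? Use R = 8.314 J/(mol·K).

2.94

With equal orders, S_{S/T} = k_S/k_T = (A_S/A_T)·exp[(E_T−E_S)/(RT)].
(E_T−E_S)/(RT) = (174−128)×10³/(8.314×769) = 46000/6393 = 7.195.
k_S/k_T = (9.46×10^11/4.29×10^14)·exp(7.195) = 0.002205 × 1333 = 2.94.
Since E_S < E_T, lowering the temperature improves selectivity toward S.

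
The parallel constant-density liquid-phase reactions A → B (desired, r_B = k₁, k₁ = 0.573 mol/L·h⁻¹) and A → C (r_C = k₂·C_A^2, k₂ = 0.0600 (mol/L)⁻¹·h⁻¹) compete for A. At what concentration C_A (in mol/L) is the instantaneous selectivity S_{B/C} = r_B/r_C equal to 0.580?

S_{B/C} = (k₁/k₂)·C_A^-2 ⇒ C_A = (S·k₂/k₁)^(-0.5).
= (0.580×0.0600/0.573)^(-0.5) = (0.06073)^(-0.5) = 4.06 mol/L.

4.06 mol/L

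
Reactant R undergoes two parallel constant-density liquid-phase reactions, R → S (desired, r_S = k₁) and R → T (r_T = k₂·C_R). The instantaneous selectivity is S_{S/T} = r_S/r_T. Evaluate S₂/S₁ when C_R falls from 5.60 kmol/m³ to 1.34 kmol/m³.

S_{S/T} = (k₁/k₂)·C_R⁻¹, so S₂/S₁ = (C_{R,2}/C_{R,1})⁻¹.
= 5.60/1.34 = 4.18.
Selectivity toward S rises as C_R falls — low-concentration operation is favoured.

4.18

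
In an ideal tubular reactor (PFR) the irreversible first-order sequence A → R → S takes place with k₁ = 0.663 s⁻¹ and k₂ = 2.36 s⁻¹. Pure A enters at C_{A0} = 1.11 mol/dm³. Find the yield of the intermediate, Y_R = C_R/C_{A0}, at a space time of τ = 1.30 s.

For first-order series with pure A initially, C_R(τ) = k₁C_{A0}/(k₂−k₁)·(e^(−k₁τ) − e^(−k₂τ)).
e^(−k₁τ) = e^(−0.663×1.30) = e^(−0.8619) = 0.4224; e^(−k₂τ) = e^(−3.068) = 0.04651.
C_R = 0.663×1.11/(2.36−0.663) × (0.4224−0.04651) = 0.4337×0.3758 = 0.1630 mol/dm³.
Y_R = C_R/C_{A0} = 0.1630/1.11 = 0.147.

0.147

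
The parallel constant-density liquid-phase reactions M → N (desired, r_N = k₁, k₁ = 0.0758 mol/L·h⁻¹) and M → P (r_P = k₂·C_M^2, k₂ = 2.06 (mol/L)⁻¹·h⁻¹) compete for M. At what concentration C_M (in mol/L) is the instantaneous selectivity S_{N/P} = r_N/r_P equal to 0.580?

S_{N/P} = (k₁/k₂)·C_M^-2 ⇒ C_M = (S·k₂/k₁)^(-0.5).
= (0.580×2.06/0.0758)^(-0.5) = (15.76)^(-0.5) = 0.252 mol/L.

0.252 mol/L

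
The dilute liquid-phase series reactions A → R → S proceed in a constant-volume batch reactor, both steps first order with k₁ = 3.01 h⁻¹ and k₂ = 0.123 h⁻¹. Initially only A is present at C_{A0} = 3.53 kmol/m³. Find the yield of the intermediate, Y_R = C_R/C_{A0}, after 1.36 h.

Solving the coupled first-order balances gives C_R(t) = [k₁/(k₂−k₁)]·C_{A0}·(e^(−k₁t) − e^(−k₂t)).
e^(−k₁t) = e^(−3.01×1.36) = e^(−4.094) = 0.01668; e^(−k₂t) = e^(−0.1673) = 0.8460.
C_R = 3.01×3.53/(0.123−3.01) × (0.01668−0.8460) = (-3.680)×(-0.8293) = 3.052 kmol/m³.
Y_R = C_R/C_{A0} = 3.052/3.53 = 0.865.

0.865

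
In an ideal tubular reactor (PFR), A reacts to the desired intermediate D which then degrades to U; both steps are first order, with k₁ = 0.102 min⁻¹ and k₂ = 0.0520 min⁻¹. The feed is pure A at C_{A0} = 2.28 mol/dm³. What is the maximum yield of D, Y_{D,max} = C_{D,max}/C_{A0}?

0.496

For a first-order series the maximum intermediate yield is C_{D,max}/C_{A0} = (k₁/k₂)^[k₂/(k₂−k₁)].
= (0.102/0.0520)^(0.0520/(0.0520−0.102)) = (1.962)^(-1.040) = 0.4962.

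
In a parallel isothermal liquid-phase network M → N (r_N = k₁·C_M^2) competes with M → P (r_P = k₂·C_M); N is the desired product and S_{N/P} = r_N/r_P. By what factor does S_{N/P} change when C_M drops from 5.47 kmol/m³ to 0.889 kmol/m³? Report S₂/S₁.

S_{N/P} = (k₁/k₂)·C_M, so S₂/S₁ = (C_{M,2}/C_{M,1}).
= 0.889/5.47 = 0.163.

0.163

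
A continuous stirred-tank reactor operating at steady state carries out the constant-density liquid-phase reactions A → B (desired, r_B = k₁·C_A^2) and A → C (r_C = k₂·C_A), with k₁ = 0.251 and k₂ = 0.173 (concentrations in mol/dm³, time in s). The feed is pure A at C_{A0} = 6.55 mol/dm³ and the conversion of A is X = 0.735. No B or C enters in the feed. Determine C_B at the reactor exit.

3.45 mol/dm³

Exit C_A = C_{A0}(1−X) = 6.55×0.265 = 1.736 mol/dm³.
In a CSTR the entire volume is at exit conditions, so r_B = 0.251×1.736^2 = 0.7562 and r_C = 0.173×1.736 = 0.3003.
Fraction of consumed A going to B: r_B/(r_B+r_C) = 0.7158.
C_B = 0.7158·C_{A0}·X = 0.7158×6.55×0.735 = 3.45 mol/dm³.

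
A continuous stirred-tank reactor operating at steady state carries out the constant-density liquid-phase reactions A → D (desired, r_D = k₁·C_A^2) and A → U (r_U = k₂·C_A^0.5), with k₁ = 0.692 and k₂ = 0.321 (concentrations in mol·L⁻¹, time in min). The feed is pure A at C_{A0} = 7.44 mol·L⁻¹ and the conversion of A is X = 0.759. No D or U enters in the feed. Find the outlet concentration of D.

Exit C_A = C_{A0}(1−X) = 7.44×0.241 = 1.793 mol·L⁻¹.
Rates in a CSTR are evaluated at the outlet concentration: r_D = 0.692×1.793^2 = 2.225, r_U = 0.321×1.793^0.5 = 0.4298.
Fraction of consumed A going to D: r_D/(r_D+r_U) = 0.8381.
C_D = 0.8381·C_{A0}·X = 0.8381×7.44×0.759 = 4.73 mol·L⁻¹.

4.73 mol·L⁻¹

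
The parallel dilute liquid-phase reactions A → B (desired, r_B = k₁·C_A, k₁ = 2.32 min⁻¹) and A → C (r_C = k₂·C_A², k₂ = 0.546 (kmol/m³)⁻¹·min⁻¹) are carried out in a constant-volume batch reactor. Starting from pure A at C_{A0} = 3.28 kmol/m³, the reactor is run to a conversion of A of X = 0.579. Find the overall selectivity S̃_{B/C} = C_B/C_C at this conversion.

C_A = C_{A0}(1−X) = 1.381 kmol/m³.
Along a PFR/batch, dC_B/dC_A = −r_B/(r_B+r_C) = −k₁/(k₁+k₂·C_A).
Integrating from C_{A0} to C_A: C_B = (2.32/0.546)·ln[(2.32+0.546·3.28)/(2.32+0.546·1.38)] = 4.249·ln(4.111/3.074) = 1.235 kmol/m³.
C_C = (C_{A0}−C_A)−C_B = 0.6640 kmol/m³; S̃_{B/C} = 1.235/0.6640 = 1.86.

1.86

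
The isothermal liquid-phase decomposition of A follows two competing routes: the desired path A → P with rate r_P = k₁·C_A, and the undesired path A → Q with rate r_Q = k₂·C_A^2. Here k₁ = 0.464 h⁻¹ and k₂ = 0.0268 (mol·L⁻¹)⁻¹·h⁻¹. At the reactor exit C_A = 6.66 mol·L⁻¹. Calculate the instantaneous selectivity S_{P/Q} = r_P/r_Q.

2.60

S_{P/Q} = r_P/r_Q = (k₁·C_A)/(k₂·C_A^2) = (k₁/k₂)·C_A⁻¹.
= (0.464×6.660) / (0.0268×6.660^2) = 3.090/1.189 = 2.60.
The undesired path is higher order in A, so low C_A (CSTR or dilute feed) favours P.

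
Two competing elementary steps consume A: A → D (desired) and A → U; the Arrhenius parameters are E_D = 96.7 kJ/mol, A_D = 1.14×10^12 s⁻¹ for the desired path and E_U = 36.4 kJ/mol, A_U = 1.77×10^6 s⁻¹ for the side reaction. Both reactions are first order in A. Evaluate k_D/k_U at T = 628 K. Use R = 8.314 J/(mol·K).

k_D/k_U = (A_D/A_U)·exp[−(E_D−E_U)/(RT)] = (A_D/A_U)·exp[(E_U−E_D)/(RT)].
(E_U−E_D)/(RT) = (36.4−96.7)×10³/(8.314×628) = -60300/5221 = -11.55.
k_D/k_U = (1.14×10^12/1.77×10^6)·exp(-11.55) = 6.441×10^5 × 9.645×10^-6 = 6.21.

6.21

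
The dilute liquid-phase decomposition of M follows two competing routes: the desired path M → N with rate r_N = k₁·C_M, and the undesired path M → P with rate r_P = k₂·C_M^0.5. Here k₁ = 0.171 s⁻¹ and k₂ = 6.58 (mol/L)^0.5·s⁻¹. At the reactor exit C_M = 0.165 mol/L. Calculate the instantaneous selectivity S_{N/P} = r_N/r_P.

0.0106

S_{N/P} = r_N/r_P = (k₁·C_M)/(k₂·C_M^0.5) = (k₁/k₂)·C_M^0.5.
= (0.171×0.1650) / (6.58×0.1650^0.5) = 0.02822/2.673 = 0.0106.
Since the desired path is higher order in M, keeping C_M high (PFR or concentrated feed) favours N.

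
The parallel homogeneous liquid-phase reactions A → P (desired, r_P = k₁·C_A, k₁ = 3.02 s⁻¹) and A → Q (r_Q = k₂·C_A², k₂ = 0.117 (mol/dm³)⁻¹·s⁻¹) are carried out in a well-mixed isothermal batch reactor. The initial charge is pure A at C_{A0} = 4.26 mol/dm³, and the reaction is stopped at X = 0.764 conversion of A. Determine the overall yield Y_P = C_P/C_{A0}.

C_A = C_{A0}(1−X) = 1.005 mol/dm³.
Along a PFR/batch, dC_P/dC_A = −r_P/(r_P+r_Q) = −k₁/(k₁+k₂·C_A).
Integrating from C_{A0} to C_A: C_P = (3.02/0.117)·ln[(3.02+0.117·4.26)/(3.02+0.117·1.01)] = 25.81·ln(3.518/3.138) = 2.957 mol/dm³.
Y_P = C_P/C_{A0} = 2.957/4.26 = 0.694.

0.694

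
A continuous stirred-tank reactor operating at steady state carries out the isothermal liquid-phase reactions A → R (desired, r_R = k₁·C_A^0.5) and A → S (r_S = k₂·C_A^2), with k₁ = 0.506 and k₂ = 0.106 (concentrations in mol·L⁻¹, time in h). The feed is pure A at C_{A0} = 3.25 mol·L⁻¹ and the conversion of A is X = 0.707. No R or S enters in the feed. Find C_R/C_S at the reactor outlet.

Exit C_A = C_{A0}(1−X) = 3.25×0.293 = 0.9523 mol·L⁻¹.
In a CSTR the entire volume is at exit conditions, so r_R = 0.506×0.9523^0.5 = 0.4938 and r_S = 0.106×0.9523^2 = 0.09612.
Overall selectivity = C_R/C_S = r_Rτ/(r_Sτ) = r_R/r_S = 5.14.

5.14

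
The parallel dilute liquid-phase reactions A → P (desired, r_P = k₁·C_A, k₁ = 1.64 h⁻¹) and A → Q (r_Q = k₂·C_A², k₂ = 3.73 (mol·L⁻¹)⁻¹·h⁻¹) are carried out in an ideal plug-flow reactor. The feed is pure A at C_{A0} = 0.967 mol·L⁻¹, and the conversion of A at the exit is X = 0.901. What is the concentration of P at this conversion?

0.425 mol·L⁻¹

C_A = C_{A0}(1−X) = 0.09573 mol·L⁻¹.
Along a PFR/batch, dC_P/dC_A = −r_P/(r_P+r_Q) = −k₁/(k₁+k₂·C_A).
Integrating from C_{A0} to C_A: C_P = (1.64/3.73)·ln[(1.64+3.73·0.967)/(1.64+3.73·0.0957)] = 0.4397·ln(5.247/1.997) = 0.4247 mol·L⁻¹.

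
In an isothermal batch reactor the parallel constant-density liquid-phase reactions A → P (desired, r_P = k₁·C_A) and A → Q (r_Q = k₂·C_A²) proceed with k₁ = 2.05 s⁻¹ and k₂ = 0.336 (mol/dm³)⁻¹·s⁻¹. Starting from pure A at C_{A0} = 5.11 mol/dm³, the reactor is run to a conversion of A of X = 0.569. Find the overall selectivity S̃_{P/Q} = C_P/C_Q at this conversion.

1.70

C_A = C_{A0}(1−X) = 2.202 mol/dm³.
Along a PFR/batch, dC_P/dC_A = −r_P/(r_P+r_Q) = −k₁/(k₁+k₂·C_A).
Integrating from C_{A0} to C_A: C_P = (2.05/0.336)·ln[(2.05+0.336·5.11)/(2.05+0.336·2.20)] = 6.101·ln(3.767/2.790) = 1.832 mol/dm³.
C_Q = (C_{A0}−C_A)−C_P = 1.076 mol/dm³; S̃_{P/Q} = 1.832/1.076 = 1.70.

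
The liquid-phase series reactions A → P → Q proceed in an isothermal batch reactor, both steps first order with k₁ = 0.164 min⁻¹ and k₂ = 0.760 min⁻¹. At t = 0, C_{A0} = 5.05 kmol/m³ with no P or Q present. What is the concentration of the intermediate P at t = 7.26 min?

The intermediate concentration in a first-order A→B→C sequence is C_P = k₁C_{A0}(e^(−k₁t) − e^(−k₂t))/(k₂−k₁).
e^(−k₁t) = e^(−0.164×7.26) = e^(−1.191) = 0.3040; e^(−k₂t) = e^(−5.518) = 0.004015.
C_P = 0.164×5.05/(0.760−0.164) × (0.3040−0.004015) = 1.390×0.3000 = 0.4169 kmol/m³.

0.417 kmol/m³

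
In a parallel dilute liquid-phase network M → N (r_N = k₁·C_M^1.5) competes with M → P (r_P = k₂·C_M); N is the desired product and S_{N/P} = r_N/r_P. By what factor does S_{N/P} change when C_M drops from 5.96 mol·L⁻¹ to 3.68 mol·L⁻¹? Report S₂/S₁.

S_{N/P} = (k₁/k₂)·C_M^0.5, so S₂/S₁ = (C_{M,2}/C_{M,1})^0.5.
= (3.68/5.96)^0.5 = (0.6174)^0.5 = 0.786.
Selectivity toward N falls as C_M falls — high-concentration operation is favoured.

0.786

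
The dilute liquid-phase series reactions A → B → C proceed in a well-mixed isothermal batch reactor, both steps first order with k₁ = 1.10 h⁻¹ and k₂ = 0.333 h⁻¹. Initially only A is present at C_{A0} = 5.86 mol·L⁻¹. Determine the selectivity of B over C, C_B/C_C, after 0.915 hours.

For first-order series with pure A initially, C_B(t) = k₁C_{A0}/(k₂−k₁)·(e^(−k₁t) − e^(−k₂t)).
e^(−k₁t) = e^(−1.10×0.915) = e^(−1.007) = 0.3655; e^(−k₂t) = e^(−0.3047) = 0.7373.
C_B = 1.10×5.86/(0.333−1.10) × (0.3655−0.7373) = (-8.404)×(-0.3719) = 3.125 mol·L⁻¹.
C_A = C_{A0}e^(−k₁t) = 2.142 mol·L⁻¹, so C_C = C_{A0}−C_A−C_B = 0.5931 mol·L⁻¹; C_B/C_C = 5.27.

5.27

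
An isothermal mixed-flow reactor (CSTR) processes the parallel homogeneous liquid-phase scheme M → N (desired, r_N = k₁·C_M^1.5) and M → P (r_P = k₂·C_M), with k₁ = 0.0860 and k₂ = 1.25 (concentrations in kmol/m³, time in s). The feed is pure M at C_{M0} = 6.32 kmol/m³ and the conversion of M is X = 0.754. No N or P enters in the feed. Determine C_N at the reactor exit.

Exit C_M = C_{M0}(1−X) = 6.32×0.246 = 1.555 kmol/m³.
Rates in a CSTR are evaluated at the outlet concentration: r_N = 0.0860×1.555^1.5 = 0.1667, r_P = 1.25×1.555 = 1.943.
Fraction of consumed M going to N: r_N/(r_N+r_P) = 0.07901.
C_N = 0.07901·C_{M0}·X = 0.07901×6.32×0.754 = 0.376 kmol/m³.

0.376 kmol/m³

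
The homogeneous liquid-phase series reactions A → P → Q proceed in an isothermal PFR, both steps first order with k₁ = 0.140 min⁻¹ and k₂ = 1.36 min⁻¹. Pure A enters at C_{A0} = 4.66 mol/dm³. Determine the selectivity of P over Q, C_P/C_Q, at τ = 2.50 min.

0.353

The intermediate concentration in a first-order A→B→C sequence is C_P = k₁C_{A0}(e^(−k₁τ) − e^(−k₂τ))/(k₂−k₁).
e^(−k₁τ) = e^(−0.140×2.50) = e^(−0.3500) = 0.7047; e^(−k₂τ) = e^(−3.400) = 0.03337.
C_P = 0.140×4.66/(1.36−0.140) × (0.7047−0.03337) = 0.5348×0.6713 = 0.3590 mol/dm³.
C_A = C_{A0}e^(−k₁τ) = 3.284 mol/dm³, so C_Q = C_{A0}−C_A−C_P = 1.017 mol/dm³; C_P/C_Q = 0.353.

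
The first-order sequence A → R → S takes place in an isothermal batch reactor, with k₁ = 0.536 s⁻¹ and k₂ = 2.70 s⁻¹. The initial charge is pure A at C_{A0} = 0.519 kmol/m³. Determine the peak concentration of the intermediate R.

0.0690 kmol/m³

Evaluating C_R at t_opt = ln(k₂/k₁)/(k₂−k₁) gives C_{R,max}/C_{A0} = (k₁/k₂)^[k₂/(k₂−k₁)].
= (0.536/2.70)^(2.70/(2.70−0.536)) = (0.1985)^(1.248) = 0.1330.
C_{R,max} = 0.1330×0.519 = 0.0690 kmol/m³.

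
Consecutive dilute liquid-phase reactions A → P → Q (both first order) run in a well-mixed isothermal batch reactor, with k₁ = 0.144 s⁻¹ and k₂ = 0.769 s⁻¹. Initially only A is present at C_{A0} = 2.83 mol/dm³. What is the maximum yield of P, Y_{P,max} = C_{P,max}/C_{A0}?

0.127

At the optimum, C_{P,max}/C_{A0} = (k₁/k₂)^[k₂/(k₂−k₁)].
= (0.144/0.769)^(0.769/(0.769−0.144)) = (0.1873)^(1.230) = 0.1273.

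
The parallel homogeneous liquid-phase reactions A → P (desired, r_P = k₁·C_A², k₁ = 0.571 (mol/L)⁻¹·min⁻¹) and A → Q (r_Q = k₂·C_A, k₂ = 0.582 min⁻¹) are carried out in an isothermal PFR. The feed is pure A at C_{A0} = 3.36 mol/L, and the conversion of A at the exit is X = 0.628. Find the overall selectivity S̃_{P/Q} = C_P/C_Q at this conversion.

2.15

C_A = C_{A0}(1−X) = 1.250 mol/L.
Along a PFR/batch, dC_Q/dC_A = −r_Q/(r_P+r_Q) = −k₂/(k₂+k₁·C_A).
Integrating from C_{A0} to C_A: C_Q = (0.582/0.571)·ln[(0.582+0.571·3.36)/(0.582+0.571·1.25)] = 1.019·ln(2.501/1.296) = 0.6701 mol/L.
Then C_P = (C_{A0}−C_A) − C_Q = 2.110 − 0.6701 = 1.440 mol/L.
S̃_{P/Q} = C_P/C_Q = 1.440/0.6701 = 2.15.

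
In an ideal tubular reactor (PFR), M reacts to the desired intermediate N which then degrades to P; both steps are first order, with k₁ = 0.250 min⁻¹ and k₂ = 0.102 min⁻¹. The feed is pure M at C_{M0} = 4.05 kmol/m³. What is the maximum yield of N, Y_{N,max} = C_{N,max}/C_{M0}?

For a first-order series the maximum intermediate yield is C_{N,max}/C_{M0} = (k₁/k₂)^[k₂/(k₂−k₁)].
= (0.250/0.102)^(0.102/(0.102−0.250)) = (2.451)^(-0.6892) = 0.5391.

0.539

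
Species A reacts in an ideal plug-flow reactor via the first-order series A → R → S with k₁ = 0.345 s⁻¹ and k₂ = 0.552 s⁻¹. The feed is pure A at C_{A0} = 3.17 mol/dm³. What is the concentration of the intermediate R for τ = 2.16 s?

0.904 mol/dm³

The intermediate concentration in a first-order A→B→C sequence is C_R = k₁C_{A0}(e^(−k₁τ) − e^(−k₂τ))/(k₂−k₁).
e^(−k₁τ) = e^(−0.345×2.16) = e^(−0.7452) = 0.4746; e^(−k₂τ) = e^(−1.192) = 0.3035.
C_R = 0.345×3.17/(0.552−0.345) × (0.4746−0.3035) = 5.283×0.1711 = 0.9041 mol/dm³.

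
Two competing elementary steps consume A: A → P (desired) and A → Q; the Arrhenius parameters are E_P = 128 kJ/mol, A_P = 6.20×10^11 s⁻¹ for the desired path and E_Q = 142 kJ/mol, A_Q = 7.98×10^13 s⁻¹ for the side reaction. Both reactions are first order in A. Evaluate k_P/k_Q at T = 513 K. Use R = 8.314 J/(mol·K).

With equal orders, S_{P/Q} = k_P/k_Q = (A_P/A_Q)·exp[(E_Q−E_P)/(RT)].
(E_Q−E_P)/(RT) = (142−128)×10³/(8.314×513) = 14000/4265 = 3.282.
k_P/k_Q = (6.20×10^11/7.98×10^13)·exp(3.282) = 0.007769 × 26.64 = 0.207.

0.207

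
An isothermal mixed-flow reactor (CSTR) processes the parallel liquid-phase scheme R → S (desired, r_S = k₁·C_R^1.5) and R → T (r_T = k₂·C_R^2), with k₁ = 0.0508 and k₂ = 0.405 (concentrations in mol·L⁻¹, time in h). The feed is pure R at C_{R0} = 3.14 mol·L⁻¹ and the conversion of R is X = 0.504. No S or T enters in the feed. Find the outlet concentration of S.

0.145 mol·L⁻¹

Exit C_R = C_{R0}(1−X) = 3.14×0.496 = 1.557 mol·L⁻¹.
In a CSTR the entire volume is at exit conditions, so r_S = 0.0508×1.557^1.5 = 0.09874 and r_T = 0.405×1.557^2 = 0.9824.
Fraction of consumed R going to S: r_S/(r_S+r_T) = 0.09133.
C_S = 0.09133·C_{R0}·X = 0.09133×3.14×0.504 = 0.145 mol·L⁻¹.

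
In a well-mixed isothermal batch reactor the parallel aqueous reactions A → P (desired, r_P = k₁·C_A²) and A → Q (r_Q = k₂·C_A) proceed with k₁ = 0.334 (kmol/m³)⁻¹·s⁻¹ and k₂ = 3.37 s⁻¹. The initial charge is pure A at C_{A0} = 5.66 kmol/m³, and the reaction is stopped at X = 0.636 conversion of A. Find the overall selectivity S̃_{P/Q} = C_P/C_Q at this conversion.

0.375

C_A = C_{A0}(1−X) = 2.060 kmol/m³.
Along a PFR/batch, dC_Q/dC_A = −r_Q/(r_P+r_Q) = −k₂/(k₂+k₁·C_A).
Integrating from C_{A0} to C_A: C_Q = (3.37/0.334)·ln[(3.37+0.334·5.66)/(3.37+0.334·2.06)] = 10.09·ln(5.260/4.058) = 2.618 kmol/m³.
Then C_P = (C_{A0}−C_A) − C_Q = 3.600 − 2.618 = 0.9815 kmol/m³.
S̃_{P/Q} = C_P/C_Q = 0.9815/2.618 = 0.375.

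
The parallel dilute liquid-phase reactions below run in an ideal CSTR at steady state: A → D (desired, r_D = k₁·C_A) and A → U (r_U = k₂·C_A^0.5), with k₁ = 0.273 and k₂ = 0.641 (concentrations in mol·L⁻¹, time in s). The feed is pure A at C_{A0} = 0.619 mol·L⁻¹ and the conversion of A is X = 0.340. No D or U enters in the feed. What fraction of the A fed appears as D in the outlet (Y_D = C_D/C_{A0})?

0.0728

Exit C_A = C_{A0}(1−X) = 0.619×0.660 = 0.4085 mol·L⁻¹.
In a CSTR the entire volume is at exit conditions, so r_D = 0.273×0.4085 = 0.1115 and r_U = 0.641×0.4085^0.5 = 0.4097.
Fraction of consumed A going to D: r_D/(r_D+r_U) = 0.2140.
C_D = 0.2140·C_{A0}·X = 0.2140×0.619×0.340 = 0.0450 mol·L⁻¹; Y_D = C_D/C_{A0} = 0.0728.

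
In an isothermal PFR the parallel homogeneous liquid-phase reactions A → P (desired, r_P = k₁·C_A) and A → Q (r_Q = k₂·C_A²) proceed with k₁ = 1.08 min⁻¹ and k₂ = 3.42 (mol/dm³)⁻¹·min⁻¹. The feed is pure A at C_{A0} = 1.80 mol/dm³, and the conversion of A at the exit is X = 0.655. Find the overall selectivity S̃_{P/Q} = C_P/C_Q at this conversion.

C_A = C_{A0}(1−X) = 0.6210 mol/dm³.
Along a PFR/batch, dC_P/dC_A = −r_P/(r_P+r_Q) = −k₁/(k₁+k₂·C_A).
Integrating from C_{A0} to C_A: C_P = (1.08/3.42)·ln[(1.08+3.42·1.80)/(1.08+3.42·0.621)] = 0.3158·ln(7.236/3.204) = 0.2573 mol/dm³.
C_Q = (C_{A0}−C_A)−C_P = 0.9217 mol/dm³; S̃_{P/Q} = 0.2573/0.9217 = 0.279.

0.279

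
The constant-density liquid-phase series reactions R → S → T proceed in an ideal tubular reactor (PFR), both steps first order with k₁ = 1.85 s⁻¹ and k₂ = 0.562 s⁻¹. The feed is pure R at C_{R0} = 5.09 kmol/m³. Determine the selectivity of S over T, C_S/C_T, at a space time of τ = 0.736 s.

3.59

For first-order series with pure R initially, C_S(τ) = k₁C_{R0}/(k₂−k₁)·(e^(−k₁τ) − e^(−k₂τ)).
e^(−k₁τ) = e^(−1.85×0.736) = e^(−1.362) = 0.2563; e^(−k₂τ) = e^(−0.4136) = 0.6612.
C_S = 1.85×5.09/(0.562−1.85) × (0.2563−0.6612) = (-7.311)×(-0.4050) = 2.961 kmol/m³.
C_R = C_{R0}e^(−k₁τ) = 1.304 kmol/m³, so C_T = C_{R0}−C_R−C_S = 0.8248 kmol/m³; C_S/C_T = 3.59.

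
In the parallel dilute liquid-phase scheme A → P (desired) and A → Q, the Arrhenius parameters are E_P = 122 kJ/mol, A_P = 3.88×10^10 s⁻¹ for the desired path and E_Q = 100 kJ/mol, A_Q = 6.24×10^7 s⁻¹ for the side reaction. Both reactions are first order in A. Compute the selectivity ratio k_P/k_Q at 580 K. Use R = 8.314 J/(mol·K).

Since both paths have the same order in A, the concentration cancels and S_{P/Q} = k_P/k_Q = (A_P/A_Q)·exp[(E_Q−E_P)/(RT)].
(E_Q−E_P)/(RT) = (100−122)×10³/(8.314×580) = -22000/4822 = -4.562.
k_P/k_Q = (3.88×10^10/6.24×10^7)·exp(-4.562) = 621.8 × 0.01044 = 6.49.
Since E_P > E_Q, raising the temperature improves selectivity toward P.

6.49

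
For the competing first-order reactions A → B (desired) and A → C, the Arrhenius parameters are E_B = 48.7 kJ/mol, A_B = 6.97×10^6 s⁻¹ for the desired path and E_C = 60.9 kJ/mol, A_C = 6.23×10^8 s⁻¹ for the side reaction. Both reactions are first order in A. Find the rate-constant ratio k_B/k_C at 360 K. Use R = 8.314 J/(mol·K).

k_B/k_C = (A_B/A_C)·exp[−(E_B−E_C)/(RT)] = (A_B/A_C)·exp[(E_C−E_B)/(RT)].
(E_C−E_B)/(RT) = (60.9−48.7)×10³/(8.314×360) = 12200/2993 = 4.076.
k_B/k_C = (6.97×10^6/6.23×10^8)·exp(4.076) = 0.01119 × 58.92 = 0.659.
Since E_B < E_C, lowering the temperature improves selectivity toward B.

0.659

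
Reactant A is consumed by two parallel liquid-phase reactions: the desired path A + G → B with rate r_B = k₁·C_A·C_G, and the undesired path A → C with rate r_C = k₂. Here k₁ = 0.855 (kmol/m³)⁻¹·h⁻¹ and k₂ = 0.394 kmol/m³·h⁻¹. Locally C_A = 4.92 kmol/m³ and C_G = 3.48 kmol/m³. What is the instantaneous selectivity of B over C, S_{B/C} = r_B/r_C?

S_{B/C} = r_B/r_C = (k₁·C_A·C_G)/(k₂) = (k₁/k₂)·C_A·C_G.
= (0.855×4.920×3.480) / (0.394) = 14.64/0.3940 = 37.2.

37.2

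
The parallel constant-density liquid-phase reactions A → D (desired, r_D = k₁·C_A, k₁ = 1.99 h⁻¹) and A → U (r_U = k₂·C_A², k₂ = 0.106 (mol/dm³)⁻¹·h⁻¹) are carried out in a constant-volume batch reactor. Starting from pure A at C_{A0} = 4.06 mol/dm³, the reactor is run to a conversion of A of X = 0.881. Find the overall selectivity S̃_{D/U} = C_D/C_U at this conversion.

8.45

C_A = C_{A0}(1−X) = 0.4831 mol/dm³.
Along a PFR/batch, dC_D/dC_A = −r_D/(r_D+r_U) = −k₁/(k₁+k₂·C_A).
Integrating from C_{A0} to C_A: C_D = (1.99/0.106)·ln[(1.99+0.106·4.06)/(1.99+0.106·0.483)] = 18.77·ln(2.420/2.041) = 3.198 mol/dm³.
C_U = (C_{A0}−C_A)−C_D = 0.3784 mol/dm³; S̃_{D/U} = 3.198/0.3784 = 8.45.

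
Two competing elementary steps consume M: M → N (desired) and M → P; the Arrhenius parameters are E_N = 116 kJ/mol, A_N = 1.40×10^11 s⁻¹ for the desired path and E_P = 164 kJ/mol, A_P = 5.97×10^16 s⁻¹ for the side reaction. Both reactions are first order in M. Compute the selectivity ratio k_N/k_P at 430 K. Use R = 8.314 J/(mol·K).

1.59

Since both paths have the same order in M, the concentration cancels and S_{N/P} = k_N/k_P = (A_N/A_P)·exp[(E_P−E_N)/(RT)].
(E_P−E_N)/(RT) = (164−116)×10³/(8.314×430) = 48000/3575 = 13.43.
k_N/k_P = (1.40×10^11/5.97×10^16)·exp(13.43) = 2.345×10^-6 × 6.777×10^5 = 1.59.
Since E_N < E_P, lowering the temperature improves selectivity toward N.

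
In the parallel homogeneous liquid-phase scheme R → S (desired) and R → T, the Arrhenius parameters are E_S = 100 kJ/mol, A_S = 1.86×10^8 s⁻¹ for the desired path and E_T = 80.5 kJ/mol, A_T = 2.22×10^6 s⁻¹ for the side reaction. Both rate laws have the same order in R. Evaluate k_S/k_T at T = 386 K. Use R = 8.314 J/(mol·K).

k_S/k_T = (A_S/A_T)·exp[−(E_S−E_T)/(RT)] = (A_S/A_T)·exp[(E_T−E_S)/(RT)].
(E_T−E_S)/(RT) = (80.5−100)×10³/(8.314×386) = -19500/3209 = -6.076.
k_S/k_T = (1.86×10^8/2.22×10^6)·exp(-6.076) = 83.78 × 0.002297 = 0.192.

0.192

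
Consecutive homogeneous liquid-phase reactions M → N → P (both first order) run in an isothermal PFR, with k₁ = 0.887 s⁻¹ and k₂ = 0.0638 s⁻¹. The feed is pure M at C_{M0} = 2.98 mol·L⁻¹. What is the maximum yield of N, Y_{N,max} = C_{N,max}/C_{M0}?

At the optimum, C_{N,max}/C_{M0} = (k₁/k₂)^[k₂/(k₂−k₁)].
= (0.887/0.0638)^(0.0638/(0.0638−0.887)) = (13.90)^(-0.07750) = 0.8155.

0.815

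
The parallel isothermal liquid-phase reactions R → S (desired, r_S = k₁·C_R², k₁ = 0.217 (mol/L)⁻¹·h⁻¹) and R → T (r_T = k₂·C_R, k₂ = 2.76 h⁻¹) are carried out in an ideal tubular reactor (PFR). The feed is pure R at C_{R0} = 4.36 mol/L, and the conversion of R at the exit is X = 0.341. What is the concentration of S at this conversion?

0.328 mol/L

C_R = C_{R0}(1−X) = 2.873 mol/L.
Along a PFR/batch, dC_T/dC_R = −r_T/(r_S+r_T) = −k₂/(k₂+k₁·C_R).
Integrating from C_{R0} to C_R: C_T = (2.76/0.217)·ln[(2.76+0.217·4.36)/(2.76+0.217·2.87)] = 12.72·ln(3.706/3.383) = 1.158 mol/L.
Then C_S = (C_{R0}−C_R) − C_T = 1.487 − 1.158 = 0.3284 mol/L.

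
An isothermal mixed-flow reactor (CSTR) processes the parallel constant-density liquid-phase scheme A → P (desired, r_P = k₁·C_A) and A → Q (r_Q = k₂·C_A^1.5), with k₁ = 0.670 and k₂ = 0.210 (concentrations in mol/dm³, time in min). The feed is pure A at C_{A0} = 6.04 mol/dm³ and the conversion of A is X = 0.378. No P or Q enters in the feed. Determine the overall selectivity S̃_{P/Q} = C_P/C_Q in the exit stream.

Exit C_A = C_{A0}(1−X) = 6.04×0.622 = 3.757 mol/dm³.
A CSTR operates uniformly at the exit composition, giving r_P = 2.517 and r_Q = 1.529 (each k·C_A^n at C_A = 3.757).
Overall selectivity = C_P/C_Q = r_Pτ/(r_Qτ) = r_P/r_Q = 1.65.

1.65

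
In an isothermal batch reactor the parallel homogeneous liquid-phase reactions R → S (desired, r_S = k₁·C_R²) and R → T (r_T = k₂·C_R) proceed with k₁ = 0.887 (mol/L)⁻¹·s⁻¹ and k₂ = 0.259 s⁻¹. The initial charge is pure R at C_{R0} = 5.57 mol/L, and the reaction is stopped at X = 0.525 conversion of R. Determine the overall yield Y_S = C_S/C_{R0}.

C_R = C_{R0}(1−X) = 2.646 mol/L.
Along a PFR/batch, dC_T/dC_R = −r_T/(r_S+r_T) = −k₂/(k₂+k₁·C_R).
Integrating from C_{R0} to C_R: C_T = (0.259/0.887)·ln[(0.259+0.887·5.57)/(0.259+0.887·2.65)] = 0.2920·ln(5.200/2.606) = 0.2017 mol/L.
Then C_S = (C_{R0}−C_R) − C_T = 2.924 − 0.2017 = 2.723 mol/L.
Y_S = C_S/C_{R0} = 2.723/5.57 = 0.489.

0.489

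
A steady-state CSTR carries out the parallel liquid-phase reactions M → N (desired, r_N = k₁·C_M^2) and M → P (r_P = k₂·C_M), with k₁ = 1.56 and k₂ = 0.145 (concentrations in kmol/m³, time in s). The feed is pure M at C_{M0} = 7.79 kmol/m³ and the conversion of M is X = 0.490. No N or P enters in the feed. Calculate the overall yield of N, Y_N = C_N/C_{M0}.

0.479

Exit C_M = C_{M0}(1−X) = 7.79×0.510 = 3.973 kmol/m³.
In a CSTR the entire volume is at exit conditions, so r_N = 1.56×3.973^2 = 24.62 and r_P = 0.145×3.973 = 0.5761.
Fraction of consumed M going to N: r_N/(r_N+r_P) = 0.9771.
C_N = 0.9771·C_{M0}·X = 0.9771×7.79×0.490 = 3.73 kmol/m³; Y_N = C_N/C_{M0} = 0.479.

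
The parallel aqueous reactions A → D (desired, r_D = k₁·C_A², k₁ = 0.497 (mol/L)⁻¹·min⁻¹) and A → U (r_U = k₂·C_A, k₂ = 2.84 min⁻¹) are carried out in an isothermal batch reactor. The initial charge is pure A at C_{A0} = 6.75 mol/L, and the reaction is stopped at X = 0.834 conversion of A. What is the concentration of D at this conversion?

C_A = C_{A0}(1−X) = 1.121 mol/L.
Along a PFR/batch, dC_U/dC_A = −r_U/(r_D+r_U) = −k₂/(k₂+k₁·C_A).
Integrating from C_{A0} to C_A: C_U = (2.84/0.497)·ln[(2.84+0.497·6.75)/(2.84+0.497·1.12)] = 5.714·ln(6.195/3.397) = 3.433 mol/L.
Then C_D = (C_{A0}−C_A) − C_U = 5.630 − 3.433 = 2.196 mol/L.

2.20 mol/L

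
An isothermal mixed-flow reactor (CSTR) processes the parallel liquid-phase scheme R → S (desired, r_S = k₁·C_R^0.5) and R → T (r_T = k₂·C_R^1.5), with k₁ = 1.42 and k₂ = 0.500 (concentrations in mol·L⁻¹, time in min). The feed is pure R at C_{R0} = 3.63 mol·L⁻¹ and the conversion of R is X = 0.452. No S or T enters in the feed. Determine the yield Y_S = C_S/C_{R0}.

Exit C_R = C_{R0}(1−X) = 3.63×0.548 = 1.989 mol·L⁻¹.
In a CSTR the entire volume is at exit conditions, so r_S = 1.42×1.989^0.5 = 2.003 and r_T = 0.500×1.989^1.5 = 1.403.
Fraction of consumed R going to S: r_S/(r_S+r_T) = 0.5881.
C_S = 0.5881·C_{R0}·X = 0.5881×3.63×0.452 = 0.965 mol·L⁻¹; Y_S = C_S/C_{R0} = 0.266.

0.266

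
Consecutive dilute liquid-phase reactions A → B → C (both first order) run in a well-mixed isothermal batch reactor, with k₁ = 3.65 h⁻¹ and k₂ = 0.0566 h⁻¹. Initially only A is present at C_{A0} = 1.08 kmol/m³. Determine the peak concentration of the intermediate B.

1.01 kmol/m³

For a first-order series the maximum intermediate yield is C_{B,max}/C_{A0} = (k₁/k₂)^[k₂/(k₂−k₁)].
= (3.65/0.0566)^(0.0566/(0.0566−3.65)) = (64.49)^(-0.01575) = 0.9365.
C_{B,max} = 0.9365×1.08 = 1.01 kmol/m³.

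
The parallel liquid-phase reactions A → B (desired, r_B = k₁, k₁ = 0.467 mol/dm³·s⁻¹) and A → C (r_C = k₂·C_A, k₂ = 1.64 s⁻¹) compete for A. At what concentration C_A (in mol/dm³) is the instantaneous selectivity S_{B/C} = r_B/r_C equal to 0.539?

0.528 mol/dm³

S_{B/C} = (k₁/k₂)·C_A⁻¹ ⇒ C_A = (S·k₂/k₁)^(-1).
= (0.539×1.64/0.467)^(-1) = (1.893)^(-1) = 0.528 mol/dm³.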